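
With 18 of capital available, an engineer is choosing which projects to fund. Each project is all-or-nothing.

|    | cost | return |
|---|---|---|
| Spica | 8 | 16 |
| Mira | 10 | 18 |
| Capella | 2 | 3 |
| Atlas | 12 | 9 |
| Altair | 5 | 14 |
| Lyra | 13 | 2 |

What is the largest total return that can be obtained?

35

Mira + Capella + Altair: cost 10 + 2 + 5 = 17 ≤ 18, return 18 + 3 + 14 = 35.
Spica + Mira: cost 8 + 10 = 18 ≤ 18, return 16 + 18 = 34.
Spica + Capella + Altair: cost 8 + 2 + 5 = 15 ≤ 18, return 16 + 3 + 14 = 33.
Best is Mira, Capella, and Altair with total return 35.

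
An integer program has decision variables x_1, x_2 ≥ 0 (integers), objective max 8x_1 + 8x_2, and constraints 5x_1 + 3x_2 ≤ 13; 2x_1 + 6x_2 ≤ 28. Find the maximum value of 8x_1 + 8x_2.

32

(x_1,x_2)=(0,4) is feasible, giving 32.
(x_1,x_2)=(0,3) is feasible, giving 24.
No feasible integer point exceeds 32.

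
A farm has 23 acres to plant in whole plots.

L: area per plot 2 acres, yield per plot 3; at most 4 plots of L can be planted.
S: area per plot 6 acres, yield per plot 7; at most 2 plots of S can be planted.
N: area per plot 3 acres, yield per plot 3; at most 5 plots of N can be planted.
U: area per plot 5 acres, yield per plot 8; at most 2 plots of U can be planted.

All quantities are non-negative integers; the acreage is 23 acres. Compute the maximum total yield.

32

This is a bounded integer knapsack.
U has the best ratio (8/5); taking only U gives at most 2×8 = 16 (stopped by the supply cap of 2).
Mixing does better — 2×L, 1×S, 1×N, and 2×U: area 23 ≤ 23, yield 2·3 + 1·7 + 1·3 + 2·8 = 32.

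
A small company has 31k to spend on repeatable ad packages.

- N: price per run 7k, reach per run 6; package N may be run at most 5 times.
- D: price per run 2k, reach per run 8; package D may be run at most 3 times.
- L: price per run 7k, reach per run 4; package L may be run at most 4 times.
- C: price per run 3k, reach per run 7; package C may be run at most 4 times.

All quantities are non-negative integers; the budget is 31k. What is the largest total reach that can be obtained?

58

2×N, 3×D, and 3×C: price 29 ≤ 31, reach 2·6 + 3·8 + 3·7 = 57.
1×N, 3×D, and 4×C: price 25 ≤ 31, reach 1·6 + 3·8 + 4·7 = 58.
Best is 58.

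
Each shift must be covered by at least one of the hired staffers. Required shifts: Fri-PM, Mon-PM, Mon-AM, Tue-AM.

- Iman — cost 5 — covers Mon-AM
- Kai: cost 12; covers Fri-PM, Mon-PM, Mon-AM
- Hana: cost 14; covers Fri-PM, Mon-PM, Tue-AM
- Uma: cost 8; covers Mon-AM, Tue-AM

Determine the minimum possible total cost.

This is a weighted set-cover instance.
Choose Iman and Hana: together they cover Fri-PM, Mon-PM, Mon-AM, Tue-AM — every shift.
Total cost: 5 + 14 = 19.

19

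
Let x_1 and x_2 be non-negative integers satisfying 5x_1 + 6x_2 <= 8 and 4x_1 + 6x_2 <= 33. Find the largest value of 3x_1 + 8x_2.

8

Relaxing integrality, the LP optimum is 10.67 at (x_1,x_2) = (0, 1.33), which is not an integer point.
(x_1,x_2)=(0,1): 5·0+6·1=6≤8, 4·0+6·1=6≤33, objective 8.
(x_1,x_2)=(1,0): 5·1+6·0=5≤8, 4·1+6·0=4≤33, objective 3.
(x_1,x_2)=(0,0): 5·0+6·0=0≤8, 4·0+6·0=0≤33, objective 0.
No feasible integer point exceeds 8.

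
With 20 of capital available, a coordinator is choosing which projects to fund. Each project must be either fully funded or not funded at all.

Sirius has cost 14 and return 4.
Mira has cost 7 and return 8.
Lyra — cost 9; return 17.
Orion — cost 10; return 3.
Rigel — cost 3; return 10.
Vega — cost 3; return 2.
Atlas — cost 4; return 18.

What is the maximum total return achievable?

Take Lyra, Rigel, Vega, and Atlas: cost 9 + 3 + 3 + 4 = 19 ≤ 20, return 17 + 10 + 2 + 18 = 47.
No other feasible combination does better.

47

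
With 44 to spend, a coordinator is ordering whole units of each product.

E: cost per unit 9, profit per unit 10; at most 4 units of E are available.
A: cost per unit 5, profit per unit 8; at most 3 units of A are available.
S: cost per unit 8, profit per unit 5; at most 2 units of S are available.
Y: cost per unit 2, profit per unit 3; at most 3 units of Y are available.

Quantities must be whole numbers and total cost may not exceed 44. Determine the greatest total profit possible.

57

This is a bounded integer knapsack.
A has the best ratio (8/5); taking only A gives at most 3×8 = 24 (stopped by the supply cap of 3).
Mixing does better — 3×E, 3×A, and 1×Y: cost 44 ≤ 44, profit 3·10 + 3·8 + 1·3 = 57.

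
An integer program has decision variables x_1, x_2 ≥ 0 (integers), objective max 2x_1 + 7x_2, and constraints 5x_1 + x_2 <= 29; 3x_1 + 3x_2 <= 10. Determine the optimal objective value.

21

The continuous relaxation peaks at (0, 3.33) with value 23.33; rounding to a feasible lattice point costs some objective.
(x_1,x_2)=(0,3): 5·0+1·3=3≤29, 3·0+3·3=9≤10, objective 21.
(x_1,x_2)=(1,2): 5·1+1·2=7≤29, 3·1+3·2=9≤10, objective 16.
(x_1,x_2)=(0,2): 5·0+1·2=2≤29, 3·0+3·2=6≤10, objective 14.
No feasible integer point exceeds 21.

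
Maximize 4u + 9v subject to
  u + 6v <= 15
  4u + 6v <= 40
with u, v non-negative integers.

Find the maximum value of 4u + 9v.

(u,v)=(8,1): 1·8+6·1=14≤15, 4·8+6·1=38≤40, objective 41.
(u,v)=(7,1): 1·7+6·1=13≤15, 4·7+6·1=34≤40, objective 37.
(u,v)=(9,0): 1·9+6·0=9≤15, 4·9+6·0=36≤40, objective 36.
The best lattice point is (8,1), giving 41.

41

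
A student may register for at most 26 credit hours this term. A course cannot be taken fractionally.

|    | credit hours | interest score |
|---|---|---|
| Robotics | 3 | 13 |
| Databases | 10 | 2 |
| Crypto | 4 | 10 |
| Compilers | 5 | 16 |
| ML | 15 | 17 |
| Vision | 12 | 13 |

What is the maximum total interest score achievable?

52

Allowing fractional choices, the relaxed optimum would be about 54.9, but courses are indivisible.
Crypto + Compilers + ML: credit hours 4 + 5 + 15 = 24 ≤ 26, interest score 10 + 16 + 17 = 43.
Robotics + Crypto + Compilers + Vision: credit hours 3 + 4 + 5 + 12 = 24 ≤ 26, interest score 13 + 10 + 16 + 13 = 52.
Robotics + Compilers + ML: credit hours 3 + 5 + 15 = 23 ≤ 26, interest score 13 + 16 + 17 = 46.
Best is Robotics, Crypto, Compilers, and Vision with total interest score 52.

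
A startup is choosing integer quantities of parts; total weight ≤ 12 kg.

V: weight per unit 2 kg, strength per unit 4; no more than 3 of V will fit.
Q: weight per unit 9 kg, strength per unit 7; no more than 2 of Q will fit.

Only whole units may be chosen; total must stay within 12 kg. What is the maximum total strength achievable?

12

V has the best ratio (4/2); taking only V gives at most 3×4 = 12 (stopped by the supply cap of 3).
Optimal: 3×V: weight 6 ≤ 12, strength 3·4 = 12.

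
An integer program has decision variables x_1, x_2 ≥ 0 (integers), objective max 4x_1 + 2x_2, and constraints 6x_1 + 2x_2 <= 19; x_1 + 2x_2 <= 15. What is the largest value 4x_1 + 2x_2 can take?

16

(x_1,x_2)=(1,6) is feasible, giving 16.
(x_1,x_2)=(0,7) is feasible, giving 14.
(x_1,x_2)=(1,5) is feasible, giving 14.
(x_1,x_2)=(0,6) is feasible, giving 12.
Maximum is 16 at (x_1,x_2)=(1,6).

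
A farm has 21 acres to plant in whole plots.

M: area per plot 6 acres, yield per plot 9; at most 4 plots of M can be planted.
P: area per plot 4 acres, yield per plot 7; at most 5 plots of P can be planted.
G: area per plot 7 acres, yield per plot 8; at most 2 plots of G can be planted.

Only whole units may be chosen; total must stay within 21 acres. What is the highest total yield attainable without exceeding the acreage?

35

P has the best ratio (7/4); taking only P gives at most 5×7 = 35 (stopped by the area limit).
Optimal: 5×P: area 20 ≤ 21, yield 5·7 = 35.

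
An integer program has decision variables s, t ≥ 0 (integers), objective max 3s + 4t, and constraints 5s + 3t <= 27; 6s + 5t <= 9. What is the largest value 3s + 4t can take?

4

Relaxing integrality, the LP optimum is 7.20 at (s,t) = (0, 1.8), which is not an integer point.
(s,t)=(0,1) is feasible, giving 4.
(s,t)=(1,0) is feasible, giving 3.
(s,t)=(0,0) is feasible, giving 0.
Maximum is 4 at (s,t)=(0,1).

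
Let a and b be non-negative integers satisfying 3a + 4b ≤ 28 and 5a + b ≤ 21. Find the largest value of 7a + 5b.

41

Relaxing integrality, the LP optimum is 45.71 at (a,b) = (3.29, 4.53), which is not an integer point.
(a,b)=(3,4): 3·3+4·4=25≤28, 5·3+1·4=19≤21, objective 41.
(a,b)=(2,5): 3·2+4·5=26≤28, 5·2+1·5=15≤21, objective 39.
(a,b)=(3,3): 3·3+4·3=21≤28, 5·3+1·3=18≤21, objective 36.
(a,b)=(2,4): 3·2+4·4=22≤28, 5·2+1·4=14≤21, objective 34.
No feasible integer point exceeds 41.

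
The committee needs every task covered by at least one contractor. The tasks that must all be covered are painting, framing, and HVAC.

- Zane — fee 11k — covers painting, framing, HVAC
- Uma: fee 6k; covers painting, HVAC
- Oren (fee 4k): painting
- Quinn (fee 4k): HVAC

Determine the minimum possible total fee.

11

The greedy cost-per-new-task heuristic would pick Uma and Zane for 17, but a cheaper cover exists.
Zane alone covers painting, framing, HVAC — every task.
Total fee: 11.
No cover costs less than 11.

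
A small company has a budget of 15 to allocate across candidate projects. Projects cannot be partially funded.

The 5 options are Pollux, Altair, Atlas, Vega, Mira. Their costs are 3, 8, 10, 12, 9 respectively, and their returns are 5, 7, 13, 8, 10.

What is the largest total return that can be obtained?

18

Pollux + Mira: cost 3 + 9 = 12 ≤ 15, return 5 + 10 = 15.
Pollux + Atlas: cost 3 + 10 = 13 ≤ 15, return 5 + 13 = 18.
Best is Pollux and Atlas with total return 18.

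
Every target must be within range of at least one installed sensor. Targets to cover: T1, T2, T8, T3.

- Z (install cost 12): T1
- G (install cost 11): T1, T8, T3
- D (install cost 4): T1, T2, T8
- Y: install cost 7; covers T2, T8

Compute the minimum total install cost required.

This is a weighted set-cover instance.
Choose G and D: together they cover T1, T2, T8, T3 — every target.
Total install cost: 11 + 4 = 15.
No cover costs less than 15.

15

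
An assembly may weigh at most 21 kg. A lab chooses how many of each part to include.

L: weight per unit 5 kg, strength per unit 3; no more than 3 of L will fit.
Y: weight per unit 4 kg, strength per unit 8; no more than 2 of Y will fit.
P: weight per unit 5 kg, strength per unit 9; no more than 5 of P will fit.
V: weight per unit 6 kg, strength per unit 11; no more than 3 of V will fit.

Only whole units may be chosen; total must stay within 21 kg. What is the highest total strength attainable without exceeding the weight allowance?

39

This is a bounded integer knapsack.
Y has the best ratio (8/4); taking only Y gives at most 2×8 = 16 (stopped by the supply cap of 2).
Mixing does better — 1×Y, 1×P, and 2×V: weight 21 ≤ 21, strength 1·8 + 1·9 + 2·11 = 39.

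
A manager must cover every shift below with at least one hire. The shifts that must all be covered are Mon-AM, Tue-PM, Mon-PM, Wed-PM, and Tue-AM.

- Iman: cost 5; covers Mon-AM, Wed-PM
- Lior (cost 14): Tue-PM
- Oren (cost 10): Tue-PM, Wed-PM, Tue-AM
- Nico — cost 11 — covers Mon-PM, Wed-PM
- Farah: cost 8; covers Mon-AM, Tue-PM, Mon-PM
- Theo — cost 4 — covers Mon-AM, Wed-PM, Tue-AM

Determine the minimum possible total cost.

12

Choose Farah and Theo: together they cover Mon-AM, Tue-PM, Mon-PM, Wed-PM, Tue-AM — every shift.
Total cost: 8 + 4 = 12.
No cover costs less than 12.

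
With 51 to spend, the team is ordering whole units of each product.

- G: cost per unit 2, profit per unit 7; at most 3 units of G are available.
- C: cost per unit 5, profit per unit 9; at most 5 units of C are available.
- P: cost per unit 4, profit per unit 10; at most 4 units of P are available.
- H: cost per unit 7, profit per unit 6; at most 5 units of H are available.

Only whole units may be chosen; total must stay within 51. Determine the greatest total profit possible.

106

This is a bounded integer knapsack.
3×G, 5×C, and 4×P: cost 47 ≤ 51, profit 3·7 + 5·9 + 4·10 = 106.
3×G, 4×C, 4×P, and 1×H: cost 49 ≤ 51, profit 3·7 + 4·9 + 4·10 + 1·6 = 103.
Best is 106.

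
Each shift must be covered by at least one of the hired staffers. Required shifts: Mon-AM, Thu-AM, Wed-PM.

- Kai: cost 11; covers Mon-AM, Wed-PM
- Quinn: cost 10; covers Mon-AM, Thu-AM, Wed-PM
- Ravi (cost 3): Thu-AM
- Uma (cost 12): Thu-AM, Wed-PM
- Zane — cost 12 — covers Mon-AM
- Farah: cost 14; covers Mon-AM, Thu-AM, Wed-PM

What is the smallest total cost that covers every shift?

10

The greedy cost-per-new-shift heuristic would pick Ravi and Quinn for 13, but a cheaper cover exists.
Quinn alone covers Mon-AM, Thu-AM, Wed-PM — every shift.
Total cost: 10.
No cover costs less than 10.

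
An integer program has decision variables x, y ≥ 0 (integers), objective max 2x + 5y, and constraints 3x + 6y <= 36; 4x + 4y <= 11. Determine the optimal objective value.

10

The continuous relaxation peaks at (0, 2.75) with value 13.75; rounding to a feasible lattice point costs some objective.
(x,y)=(0,2): 3·0+6·2=12≤36, 4·0+4·2=8≤11, objective 10.
(x,y)=(1,1): 3·1+6·1=9≤36, 4·1+4·1=8≤11, objective 7.
(x,y)=(0,1): 3·0+6·1=6≤36, 4·0+4·1=4≤11, objective 5.
No feasible integer point exceeds 10.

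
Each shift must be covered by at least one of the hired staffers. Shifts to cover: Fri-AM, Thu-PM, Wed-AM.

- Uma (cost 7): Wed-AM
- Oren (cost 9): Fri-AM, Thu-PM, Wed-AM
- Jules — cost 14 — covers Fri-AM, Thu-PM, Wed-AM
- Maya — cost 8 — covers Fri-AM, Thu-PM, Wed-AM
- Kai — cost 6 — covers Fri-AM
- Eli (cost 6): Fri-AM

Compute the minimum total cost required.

Maya alone covers Fri-AM, Thu-PM, Wed-AM — every shift.
Total cost: 8.
No cover costs less than 8.

8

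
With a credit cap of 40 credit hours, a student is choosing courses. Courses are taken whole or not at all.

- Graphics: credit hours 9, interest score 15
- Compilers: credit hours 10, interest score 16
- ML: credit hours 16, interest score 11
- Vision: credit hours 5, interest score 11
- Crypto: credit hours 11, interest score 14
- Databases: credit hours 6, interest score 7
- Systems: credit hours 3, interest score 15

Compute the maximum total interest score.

Allowing fractional choices, the relaxed optimum would be about 73.3, but courses are indivisible.
Graphics + Compilers + Vision + Databases + Systems: credit hours 9 + 10 + 5 + 6 + 3 = 33 ≤ 40, interest score 15 + 16 + 11 + 7 + 15 = 64.
Graphics + Compilers + Crypto + Databases + Systems: credit hours 9 + 10 + 11 + 6 + 3 = 39 ≤ 40, interest score 15 + 16 + 14 + 7 + 15 = 67.
Graphics + Compilers + Vision + Crypto + Systems: credit hours 9 + 10 + 5 + 11 + 3 = 38 ≤ 40, interest score 15 + 16 + 11 + 14 + 15 = 71.
Best is Graphics, Compilers, Vision, Crypto, and Systems with total interest score 71.

71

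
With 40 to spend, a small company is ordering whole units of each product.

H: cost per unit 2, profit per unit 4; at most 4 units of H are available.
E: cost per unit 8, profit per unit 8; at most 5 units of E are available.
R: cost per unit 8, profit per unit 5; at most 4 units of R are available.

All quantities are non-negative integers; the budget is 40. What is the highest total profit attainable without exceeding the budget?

48

This is a bounded integer knapsack.
4×H, 3×E, and 1×R: cost 40 ≤ 40, profit 4·4 + 3·8 + 1·5 = 45.
4×H and 4×E: cost 40 ≤ 40, profit 4·4 + 4·8 = 48.
Best is 48.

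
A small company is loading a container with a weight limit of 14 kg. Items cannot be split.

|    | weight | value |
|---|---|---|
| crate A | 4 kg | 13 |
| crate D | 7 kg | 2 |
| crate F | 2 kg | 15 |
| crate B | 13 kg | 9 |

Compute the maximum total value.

This is an integer program with binary decision variables.
Allowing fractional choices, the relaxed optimum would be about 33.5, but items are indivisible.
crate A + crate F: weight 4 + 2 = 6 ≤ 14, value 13 + 15 = 28.
crate A + crate D + crate F: weight 4 + 7 + 2 = 13 ≤ 14, value 13 + 2 + 15 = 30.
crate D + crate F: weight 7 + 2 = 9 ≤ 14, value 2 + 15 = 17.
Best is crate A, crate D, and crate F with total value 30.

30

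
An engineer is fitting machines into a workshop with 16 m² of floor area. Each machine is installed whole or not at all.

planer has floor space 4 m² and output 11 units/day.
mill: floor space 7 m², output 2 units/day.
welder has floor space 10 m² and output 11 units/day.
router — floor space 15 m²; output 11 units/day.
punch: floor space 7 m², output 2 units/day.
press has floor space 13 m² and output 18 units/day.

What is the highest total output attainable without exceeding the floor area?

Take planer and welder: floor space 4 + 10 = 14 ≤ 16, output 11 + 11 = 22.
No other feasible combination does better.

22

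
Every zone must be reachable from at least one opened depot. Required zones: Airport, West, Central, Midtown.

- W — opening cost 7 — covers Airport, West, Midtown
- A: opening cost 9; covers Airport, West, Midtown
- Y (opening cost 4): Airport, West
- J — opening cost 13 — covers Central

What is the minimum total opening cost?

The greedy cost-per-new-zone heuristic would pick Y, W, and J for 24, but a cheaper cover exists.
Choose W and J: together they cover Airport, West, Central, Midtown — every zone.
Total opening cost: 7 + 13 = 20.
No cover costs less than 20.

20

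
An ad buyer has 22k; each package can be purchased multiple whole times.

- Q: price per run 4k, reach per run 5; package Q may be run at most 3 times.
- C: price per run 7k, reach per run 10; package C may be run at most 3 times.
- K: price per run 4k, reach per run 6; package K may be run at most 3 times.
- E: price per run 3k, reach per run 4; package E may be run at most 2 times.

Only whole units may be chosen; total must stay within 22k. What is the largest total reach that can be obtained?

32

2×C and 2×K: price 22 ≤ 22, reach 2·10 + 2·6 = 32.
1×C, 3×K, and 1×E: price 22 ≤ 22, reach 1·10 + 3·6 + 1·4 = 32.
Best is 32.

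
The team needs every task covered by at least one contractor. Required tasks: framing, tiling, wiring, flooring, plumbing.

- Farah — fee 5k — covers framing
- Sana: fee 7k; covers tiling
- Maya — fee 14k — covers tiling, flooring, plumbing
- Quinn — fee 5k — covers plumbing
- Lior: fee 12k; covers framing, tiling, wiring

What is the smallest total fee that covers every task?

26

The greedy cost-per-new-task heuristic would pick Lior, Quinn, and Maya for 31, but a cheaper cover exists.
Choose Maya and Lior: together they cover framing, tiling, wiring, flooring, plumbing — every task.
Total fee: 14 + 12 = 26.
No cover costs less than 26.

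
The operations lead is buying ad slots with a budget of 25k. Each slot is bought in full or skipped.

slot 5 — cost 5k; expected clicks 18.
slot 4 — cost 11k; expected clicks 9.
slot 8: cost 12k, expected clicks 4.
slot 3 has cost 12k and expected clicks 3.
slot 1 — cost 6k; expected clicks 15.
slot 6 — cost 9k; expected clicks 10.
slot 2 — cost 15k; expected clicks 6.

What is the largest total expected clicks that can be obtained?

slot 5 + slot 4 + slot 1: cost 5 + 11 + 6 = 22 ≤ 25, expected clicks 18 + 9 + 15 = 42.
slot 5 + slot 8 + slot 1: cost 5 + 12 + 6 = 23 ≤ 25, expected clicks 18 + 4 + 15 = 37.
slot 5 + slot 1 + slot 6: cost 5 + 6 + 9 = 20 ≤ 25, expected clicks 18 + 15 + 10 = 43.
Best is slot 5, slot 1, and slot 6 with total expected clicks 43.

43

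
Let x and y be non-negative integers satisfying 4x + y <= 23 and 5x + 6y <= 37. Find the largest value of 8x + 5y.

The continuous relaxation peaks at (5.32, 1.74) with value 51.21; rounding to a feasible lattice point costs some objective.
(x,y)=(5,2) is feasible, giving 50.
(x,y)=(5,1) is feasible, giving 45.
(x,y)=(4,2) is feasible, giving 42.
(x,y)=(5,0) is feasible, giving 40.
Maximum is 50 at (x,y)=(5,2).

50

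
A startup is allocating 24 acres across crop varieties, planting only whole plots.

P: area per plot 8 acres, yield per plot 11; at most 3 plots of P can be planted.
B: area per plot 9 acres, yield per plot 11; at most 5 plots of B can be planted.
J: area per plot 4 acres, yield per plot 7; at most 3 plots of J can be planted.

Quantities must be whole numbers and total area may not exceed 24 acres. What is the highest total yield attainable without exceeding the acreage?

36

This is a bounded integer knapsack.
3×P: area 24 ≤ 24, yield 3·11 = 33.
2×P and 2×J: area 24 ≤ 24, yield 2·11 + 2·7 = 36.
Best is 36.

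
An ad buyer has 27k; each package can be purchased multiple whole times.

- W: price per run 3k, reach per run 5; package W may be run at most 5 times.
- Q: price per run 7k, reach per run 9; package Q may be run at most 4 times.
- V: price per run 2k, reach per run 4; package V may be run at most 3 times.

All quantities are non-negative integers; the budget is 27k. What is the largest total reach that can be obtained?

42

V has the best ratio (4/2); taking only V gives at most 3×4 = 12 (stopped by the supply cap of 3).
Mixing does better — 5×W, 1×Q, and 2×V: price 26 ≤ 27, reach 5·5 + 1·9 + 2·4 = 42.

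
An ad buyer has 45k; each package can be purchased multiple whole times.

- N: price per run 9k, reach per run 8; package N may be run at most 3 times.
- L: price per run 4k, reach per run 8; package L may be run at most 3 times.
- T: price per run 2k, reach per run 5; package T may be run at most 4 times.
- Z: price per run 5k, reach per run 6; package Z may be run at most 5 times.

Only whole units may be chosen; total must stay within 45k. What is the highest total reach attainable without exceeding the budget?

74

3×L, 4×T, and 5×Z: price 45 ≤ 45, reach 3·8 + 4·5 + 5·6 = 74.
1×N, 3×L, 4×T, and 3×Z: price 44 ≤ 45, reach 1·8 + 3·8 + 4·5 + 3·6 = 70.
Best is 74.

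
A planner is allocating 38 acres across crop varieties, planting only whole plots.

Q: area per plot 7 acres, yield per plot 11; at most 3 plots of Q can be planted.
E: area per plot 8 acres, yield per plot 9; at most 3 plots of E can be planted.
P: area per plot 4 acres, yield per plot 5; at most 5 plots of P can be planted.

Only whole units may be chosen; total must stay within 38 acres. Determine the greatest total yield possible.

53

Q has the best ratio (11/7); taking only Q gives at most 3×11 = 33 (stopped by the supply cap of 3).
Mixing does better — 3×Q and 4×P: area 37 ≤ 38, yield 3·11 + 4·5 = 53.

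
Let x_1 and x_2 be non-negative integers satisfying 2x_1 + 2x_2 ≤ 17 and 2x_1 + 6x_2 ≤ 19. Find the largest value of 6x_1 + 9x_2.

(x_1,x_2)=(8,0): 2·8+2·0=16≤17, 2·8+6·0=16≤19, objective 48.
(x_1,x_2)=(7,0): 2·7+2·0=14≤17, 2·7+6·0=14≤19, objective 42.
No feasible integer point exceeds 48.

48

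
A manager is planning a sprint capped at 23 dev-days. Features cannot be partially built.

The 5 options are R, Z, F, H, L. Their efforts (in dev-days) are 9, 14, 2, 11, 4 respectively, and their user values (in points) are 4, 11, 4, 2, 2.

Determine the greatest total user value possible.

Treat it as a binary knapsack problem.
Allowing fractional choices, the relaxed optimum would be about 18.3, but features are indivisible.
Z + F: effort 14 + 2 = 16 ≤ 23, user value 11 + 4 = 15.
Z + F + L: effort 14 + 2 + 4 = 20 ≤ 23, user value 11 + 4 + 2 = 17.
R + Z: effort 9 + 14 = 23 ≤ 23, user value 4 + 11 = 15.
Best is Z, F, and L with total user value 17.

17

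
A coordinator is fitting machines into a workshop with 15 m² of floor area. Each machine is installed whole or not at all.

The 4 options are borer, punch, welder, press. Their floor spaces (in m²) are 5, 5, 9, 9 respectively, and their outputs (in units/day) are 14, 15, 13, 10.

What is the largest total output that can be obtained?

This is an integer program with binary decision variables.
Allowing fractional choices, the relaxed optimum would be about 36.2, but machines are indivisible.
punch + welder: floor space 5 + 9 = 14 ≤ 15, output 15 + 13 = 28.
borer + punch: floor space 5 + 5 = 10 ≤ 15, output 14 + 15 = 29.
Best is borer and punch with total output 29.

29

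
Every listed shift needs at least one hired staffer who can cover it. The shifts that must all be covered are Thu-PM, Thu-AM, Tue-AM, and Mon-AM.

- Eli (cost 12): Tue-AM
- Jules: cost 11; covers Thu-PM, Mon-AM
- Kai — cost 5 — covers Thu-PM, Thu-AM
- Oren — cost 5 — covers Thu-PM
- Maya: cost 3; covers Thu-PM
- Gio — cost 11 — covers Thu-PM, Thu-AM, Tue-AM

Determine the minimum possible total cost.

22

The greedy cost-per-new-shift heuristic would pick Kai, Jules, and Gio for 27, but a cheaper cover exists.
Choose Jules and Gio: together they cover Thu-PM, Thu-AM, Tue-AM, Mon-AM — every shift.
Total cost: 11 + 11 = 22.
No cover costs less than 22.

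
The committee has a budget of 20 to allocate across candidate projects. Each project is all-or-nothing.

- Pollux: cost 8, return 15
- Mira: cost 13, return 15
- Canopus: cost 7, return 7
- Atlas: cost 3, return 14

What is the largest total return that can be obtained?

This is an integer program with binary decision variables.
Mira + Atlas: cost 13 + 3 = 16 ≤ 20, return 15 + 14 = 29.
Pollux + Atlas: cost 8 + 3 = 11 ≤ 20, return 15 + 14 = 29.
Pollux + Canopus + Atlas: cost 8 + 7 + 3 = 18 ≤ 20, return 15 + 7 + 14 = 36.
Best is Pollux, Canopus, and Atlas with total return 36.

36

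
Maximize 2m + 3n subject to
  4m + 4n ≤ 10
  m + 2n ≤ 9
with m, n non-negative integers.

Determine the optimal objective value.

The continuous relaxation peaks at (0, 2.5) with value 7.50; rounding to a feasible lattice point costs some objective.
(m,n)=(0,2): 4·0+4·2=8≤10, 1·0+2·2=4≤9, objective 6.
(m,n)=(1,1): 4·1+4·1=8≤10, 1·1+2·1=3≤9, objective 5.
The best lattice point is (0,2), giving 6.

6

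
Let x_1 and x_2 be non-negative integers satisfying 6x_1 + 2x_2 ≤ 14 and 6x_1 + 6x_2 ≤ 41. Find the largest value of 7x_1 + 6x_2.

(x_1,x_2)=(0,6): 6·0+2·6=12≤14, 6·0+6·6=36≤41, objective 36.
(x_1,x_2)=(0,5): 6·0+2·5=10≤14, 6·0+6·5=30≤41, objective 30.
The best lattice point is (0,6), giving 36.

36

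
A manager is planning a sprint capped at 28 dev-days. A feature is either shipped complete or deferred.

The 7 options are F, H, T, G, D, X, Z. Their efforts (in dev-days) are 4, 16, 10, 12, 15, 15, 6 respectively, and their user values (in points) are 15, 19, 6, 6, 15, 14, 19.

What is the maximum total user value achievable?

53

Allowing fractional choices, the relaxed optimum would be about 55.0, but features are indivisible.
F + H + Z: effort 4 + 16 + 6 = 26 ≤ 28, user value 15 + 19 + 19 = 53.
F + X + Z: effort 4 + 15 + 6 = 25 ≤ 28, user value 15 + 14 + 19 = 48.
F + D + Z: effort 4 + 15 + 6 = 25 ≤ 28, user value 15 + 15 + 19 = 49.
Best is F, H, and Z with total user value 53.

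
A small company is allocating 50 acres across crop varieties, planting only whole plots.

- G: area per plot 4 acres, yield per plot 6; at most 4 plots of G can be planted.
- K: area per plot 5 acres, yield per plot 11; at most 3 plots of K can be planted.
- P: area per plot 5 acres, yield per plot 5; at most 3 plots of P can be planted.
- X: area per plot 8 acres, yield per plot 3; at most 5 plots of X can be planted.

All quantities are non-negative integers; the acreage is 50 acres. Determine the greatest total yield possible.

Take 4×G, 3×K, and 3×P: area 46 ≤ 50, yield 4·6 + 3·11 + 3·5 = 72.
K has the best ratio (11/5) and is taken to its limit of 3; remaining capacity is filled optimally with the others.

72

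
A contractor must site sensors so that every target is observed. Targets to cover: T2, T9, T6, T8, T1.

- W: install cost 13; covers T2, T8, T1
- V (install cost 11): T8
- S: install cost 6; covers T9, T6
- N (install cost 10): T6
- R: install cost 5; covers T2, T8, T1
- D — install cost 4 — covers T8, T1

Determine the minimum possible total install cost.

11

Choose S and R: together they cover T2, T9, T6, T8, T1 — every target.
Total install cost: 6 + 5 = 11.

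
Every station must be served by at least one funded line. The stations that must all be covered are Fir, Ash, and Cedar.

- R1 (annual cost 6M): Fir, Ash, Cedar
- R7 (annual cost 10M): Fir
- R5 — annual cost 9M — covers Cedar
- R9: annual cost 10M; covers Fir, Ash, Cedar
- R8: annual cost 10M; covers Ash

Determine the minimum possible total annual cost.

R1 alone covers Fir, Ash, Cedar — every station.
Total annual cost: 6.
No cover costs less than 6.

6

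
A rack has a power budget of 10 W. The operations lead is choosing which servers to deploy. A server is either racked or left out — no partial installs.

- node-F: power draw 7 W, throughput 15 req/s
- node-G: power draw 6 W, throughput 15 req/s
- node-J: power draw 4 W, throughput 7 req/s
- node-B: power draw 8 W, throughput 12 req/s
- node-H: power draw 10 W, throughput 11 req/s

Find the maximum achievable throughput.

22

This is a 0-1 knapsack instance.
node-G: power draw 6 ≤ 10, throughput 15.
node-G + node-J: power draw 6 + 4 = 10 ≤ 10, throughput 15 + 7 = 22.
Best is node-G and node-J with total throughput 22.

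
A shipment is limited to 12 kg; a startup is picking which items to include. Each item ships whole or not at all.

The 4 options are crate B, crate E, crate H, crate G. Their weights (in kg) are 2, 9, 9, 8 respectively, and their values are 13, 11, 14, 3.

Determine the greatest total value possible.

This is an integer program with binary decision variables.
crate B + crate H: weight 2 + 9 = 11 ≤ 12, value 13 + 14 = 27.
crate B + crate E: weight 2 + 9 = 11 ≤ 12, value 13 + 11 = 24.
crate B + crate G: weight 2 + 8 = 10 ≤ 12, value 13 + 3 = 16.
Best is crate B and crate H with total value 27.

27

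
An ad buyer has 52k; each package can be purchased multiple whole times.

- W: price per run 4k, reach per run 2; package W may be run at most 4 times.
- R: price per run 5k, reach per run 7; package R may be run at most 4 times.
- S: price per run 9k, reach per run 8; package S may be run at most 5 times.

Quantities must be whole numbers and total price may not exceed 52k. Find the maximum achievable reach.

54

Take 1×W, 4×R, and 3×S: price 51 ≤ 52, reach 1·2 + 4·7 + 3·8 = 54.
R has the best ratio (7/5) and is taken to its limit of 4; remaining capacity is filled optimally with the others.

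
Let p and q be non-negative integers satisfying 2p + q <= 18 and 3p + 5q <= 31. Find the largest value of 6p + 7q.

56

(p,q)=(7,2): 2·7+1·2=16≤18, 3·7+5·2=31≤31, objective 56.
(p,q)=(8,1): 2·8+1·1=17≤18, 3·8+5·1=29≤31, objective 55.
(p,q)=(9,0): 2·9+1·0=18≤18, 3·9+5·0=27≤31, objective 54.
The best lattice point is (7,2), giving 56.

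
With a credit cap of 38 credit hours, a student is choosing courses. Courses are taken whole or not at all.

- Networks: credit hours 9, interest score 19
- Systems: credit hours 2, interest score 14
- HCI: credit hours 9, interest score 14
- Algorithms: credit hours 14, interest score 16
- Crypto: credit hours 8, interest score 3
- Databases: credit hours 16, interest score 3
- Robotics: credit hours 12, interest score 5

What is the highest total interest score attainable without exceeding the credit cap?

Allowing fractional choices, the relaxed optimum would be about 64.7, but courses are indivisible.
Networks + Systems + Algorithms + Robotics: credit hours 9 + 2 + 14 + 12 = 37 ≤ 38, interest score 19 + 14 + 16 + 5 = 54.
Networks + Systems + HCI + Robotics: credit hours 9 + 2 + 9 + 12 = 32 ≤ 38, interest score 19 + 14 + 14 + 5 = 52.
Networks + Systems + HCI + Algorithms: credit hours 9 + 2 + 9 + 14 = 34 ≤ 38, interest score 19 + 14 + 14 + 16 = 63.
Best is Networks, Systems, HCI, and Algorithms with total interest score 63.

63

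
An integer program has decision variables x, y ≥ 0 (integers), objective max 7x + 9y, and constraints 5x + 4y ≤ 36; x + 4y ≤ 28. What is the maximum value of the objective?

The continuous relaxation peaks at (2, 6.5) with value 72.50; rounding to a feasible lattice point costs some objective.
(x,y)=(2,6) is feasible, giving 68.
(x,y)=(3,5) is feasible, giving 66.
(x,y)=(1,6) is feasible, giving 61.
The best lattice point is (2,6), giving 68.

68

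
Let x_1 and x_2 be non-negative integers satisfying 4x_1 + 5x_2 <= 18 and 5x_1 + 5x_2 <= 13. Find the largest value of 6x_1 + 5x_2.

12

(x_1,x_2)=(2,0) is feasible, giving 12.
(x_1,x_2)=(1,1) is feasible, giving 11.
(x_1,x_2)=(1,0) is feasible, giving 6.
Maximum is 12 at (x_1,x_2)=(2,0).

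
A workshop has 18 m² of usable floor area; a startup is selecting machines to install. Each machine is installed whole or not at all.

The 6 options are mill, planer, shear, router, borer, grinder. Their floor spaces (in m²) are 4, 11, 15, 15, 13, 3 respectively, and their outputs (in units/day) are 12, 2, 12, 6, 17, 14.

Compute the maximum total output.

This is a 0-1 knapsack instance.
mill + planer + grinder: floor space 4 + 11 + 3 = 18 ≤ 18, output 12 + 2 + 14 = 28.
mill + borer: floor space 4 + 13 = 17 ≤ 18, output 12 + 17 = 29.
borer + grinder: floor space 13 + 3 = 16 ≤ 18, output 17 + 14 = 31.
Best is borer and grinder with total output 31.

31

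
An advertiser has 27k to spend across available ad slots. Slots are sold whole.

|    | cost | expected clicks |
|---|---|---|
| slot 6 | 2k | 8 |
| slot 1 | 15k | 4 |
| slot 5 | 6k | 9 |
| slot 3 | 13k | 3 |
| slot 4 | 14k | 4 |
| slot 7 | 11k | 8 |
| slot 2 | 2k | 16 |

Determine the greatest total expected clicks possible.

Allowing fractional choices, the relaxed optimum would be about 42.7, but ad slots are indivisible.
slot 6 + slot 5 + slot 7 + slot 2: cost 2 + 6 + 11 + 2 = 21 ≤ 27, expected clicks 8 + 9 + 8 + 16 = 41.
slot 6 + slot 5 + slot 4 + slot 2: cost 2 + 6 + 14 + 2 = 24 ≤ 27, expected clicks 8 + 9 + 4 + 16 = 37.
slot 6 + slot 1 + slot 5 + slot 2: cost 2 + 15 + 6 + 2 = 25 ≤ 27, expected clicks 8 + 4 + 9 + 16 = 37.
Best is slot 6, slot 5, slot 7, and slot 2 with total expected clicks 41.

41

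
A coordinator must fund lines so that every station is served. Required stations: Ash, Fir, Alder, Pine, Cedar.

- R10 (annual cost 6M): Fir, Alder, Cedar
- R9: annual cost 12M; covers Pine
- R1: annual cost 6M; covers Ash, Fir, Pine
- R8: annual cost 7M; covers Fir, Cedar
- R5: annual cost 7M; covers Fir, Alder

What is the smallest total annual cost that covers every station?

12

Choose R10 and R1: together they cover Ash, Fir, Alder, Pine, Cedar — every station.
Total annual cost: 6 + 6 = 12.
No cover costs less than 12.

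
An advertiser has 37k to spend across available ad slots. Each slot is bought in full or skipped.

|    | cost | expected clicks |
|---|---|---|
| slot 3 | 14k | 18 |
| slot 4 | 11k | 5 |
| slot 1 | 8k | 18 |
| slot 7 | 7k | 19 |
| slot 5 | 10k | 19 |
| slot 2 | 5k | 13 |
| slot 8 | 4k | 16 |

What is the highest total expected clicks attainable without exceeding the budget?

85

Allowing fractional choices, the relaxed optimum would be about 88.9, but ad slots are indivisible.
slot 1 + slot 7 + slot 5 + slot 2 + slot 8: cost 8 + 7 + 10 + 5 + 4 = 34 ≤ 37, expected clicks 18 + 19 + 19 + 13 + 16 = 85.
slot 3 + slot 7 + slot 5 + slot 8: cost 14 + 7 + 10 + 4 = 35 ≤ 37, expected clicks 18 + 19 + 19 + 16 = 72.
slot 1 + slot 7 + slot 5 + slot 8: cost 8 + 7 + 10 + 4 = 29 ≤ 37, expected clicks 18 + 19 + 19 + 16 = 72.
Best is slot 1, slot 7, slot 5, slot 2, and slot 8 with total expected clicks 85.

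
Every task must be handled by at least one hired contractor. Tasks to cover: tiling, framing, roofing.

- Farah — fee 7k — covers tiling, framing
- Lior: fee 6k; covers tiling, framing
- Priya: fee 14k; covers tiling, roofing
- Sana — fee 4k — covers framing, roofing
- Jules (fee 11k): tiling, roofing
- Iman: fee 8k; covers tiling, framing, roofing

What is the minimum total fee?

8

Iman alone covers tiling, framing, roofing — every task.
Total fee: 8.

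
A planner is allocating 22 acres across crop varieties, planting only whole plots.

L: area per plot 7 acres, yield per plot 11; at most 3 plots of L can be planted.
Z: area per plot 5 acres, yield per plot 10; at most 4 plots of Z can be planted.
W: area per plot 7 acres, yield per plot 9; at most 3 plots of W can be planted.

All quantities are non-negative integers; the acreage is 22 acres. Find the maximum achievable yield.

41

Z has the best ratio (10/5); taking only Z gives at most 4×10 = 40 (stopped by the area limit).
Mixing does better — 1×L and 3×Z: area 22 ≤ 22, yield 1·11 + 3·10 = 41.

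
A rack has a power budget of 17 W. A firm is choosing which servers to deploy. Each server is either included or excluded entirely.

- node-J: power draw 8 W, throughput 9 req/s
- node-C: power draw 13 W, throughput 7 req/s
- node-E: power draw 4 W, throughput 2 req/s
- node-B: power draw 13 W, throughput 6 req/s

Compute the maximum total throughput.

node-J + node-E: power draw 8 + 4 = 12 ≤ 17, throughput 9 + 2 = 11.
node-J: power draw 8 ≤ 17, throughput 9.
Best is node-J and node-E with total throughput 11.

11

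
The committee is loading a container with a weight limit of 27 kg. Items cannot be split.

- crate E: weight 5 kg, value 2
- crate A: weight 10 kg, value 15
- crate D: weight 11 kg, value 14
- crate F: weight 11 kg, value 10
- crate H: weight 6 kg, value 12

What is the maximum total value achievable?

crate A + crate D + crate H: weight 10 + 11 + 6 = 27 ≤ 27, value 15 + 14 + 12 = 41.
crate A + crate F + crate H: weight 10 + 11 + 6 = 27 ≤ 27, value 15 + 10 + 12 = 37.
Best is crate A, crate D, and crate H with total value 41.

41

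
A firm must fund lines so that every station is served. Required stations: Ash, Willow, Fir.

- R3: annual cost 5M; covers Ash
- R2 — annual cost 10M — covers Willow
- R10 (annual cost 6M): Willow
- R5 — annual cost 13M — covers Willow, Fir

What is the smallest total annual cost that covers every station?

Choose R3 and R5: together they cover Ash, Willow, Fir — every station.
Total annual cost: 5 + 13 = 18.

18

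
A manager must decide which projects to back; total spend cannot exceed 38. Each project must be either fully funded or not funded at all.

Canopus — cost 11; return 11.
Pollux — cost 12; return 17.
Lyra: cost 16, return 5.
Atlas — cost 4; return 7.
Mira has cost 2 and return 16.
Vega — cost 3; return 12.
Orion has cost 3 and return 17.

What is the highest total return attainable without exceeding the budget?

Take Canopus, Pollux, Atlas, Mira, Vega, and Orion: cost 11 + 12 + 4 + 2 + 3 + 3 = 35 ≤ 38, return 11 + 17 + 7 + 16 + 12 + 17 = 80.
No other feasible combination does better.

80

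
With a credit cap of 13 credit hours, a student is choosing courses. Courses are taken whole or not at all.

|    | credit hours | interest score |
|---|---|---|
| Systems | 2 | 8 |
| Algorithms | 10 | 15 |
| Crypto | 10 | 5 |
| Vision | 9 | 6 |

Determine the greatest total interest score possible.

23

This is an integer program with binary decision variables.
Take Systems and Algorithms: credit hours 2 + 10 = 12 ≤ 13, interest score 8 + 15 = 23.
No other feasible combination does better.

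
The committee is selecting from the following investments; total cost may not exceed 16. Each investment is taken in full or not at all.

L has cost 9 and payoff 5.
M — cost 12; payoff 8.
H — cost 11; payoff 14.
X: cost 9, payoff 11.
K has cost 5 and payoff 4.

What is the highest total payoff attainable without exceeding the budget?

Allowing fractional choices, the relaxed optimum would be about 20.1, but investments are indivisible.
X + K: cost 9 + 5 = 14 ≤ 16, payoff 11 + 4 = 15.
H + K: cost 11 + 5 = 16 ≤ 16, payoff 14 + 4 = 18.
Best is H and K with total payoff 18.

18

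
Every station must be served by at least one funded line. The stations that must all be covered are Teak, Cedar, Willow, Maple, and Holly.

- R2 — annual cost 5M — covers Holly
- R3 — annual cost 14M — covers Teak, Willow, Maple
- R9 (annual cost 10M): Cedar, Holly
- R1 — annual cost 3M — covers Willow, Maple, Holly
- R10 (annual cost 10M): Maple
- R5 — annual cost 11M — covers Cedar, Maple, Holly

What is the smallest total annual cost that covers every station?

24

This is a weighted set-cover instance.
The greedy cost-per-new-station heuristic would pick R1, R9, and R3 for 27, but a cheaper cover exists.
Choose R3 and R9: together they cover Teak, Cedar, Willow, Maple, Holly — every station.
Total annual cost: 14 + 10 = 24.
No cover costs less than 24.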